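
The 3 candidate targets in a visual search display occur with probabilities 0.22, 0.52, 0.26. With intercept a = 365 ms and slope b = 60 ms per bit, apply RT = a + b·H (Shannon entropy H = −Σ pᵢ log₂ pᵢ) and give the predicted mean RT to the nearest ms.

454 ms

Entropy contributions −pᵢ log₂ pᵢ: 0.4806, 0.4906, 0.5053; sum H = 1.4764 bits.
RT = a + bH = 365 + 60·1.4764 = 453.59 ms.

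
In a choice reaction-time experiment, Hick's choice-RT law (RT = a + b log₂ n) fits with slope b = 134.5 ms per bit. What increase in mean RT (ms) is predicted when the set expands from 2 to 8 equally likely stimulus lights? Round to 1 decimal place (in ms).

The intercept a cancels: ΔRT = b·(log₂ n₂ − log₂ n₁) = b·log₂(n₂/n₁).
log₂(8) − log₂(2) = log₂(8/2) = log₂(4) = 2.
ΔRT = 134.5 × 2.0000 = 269.000 ms.

269.0 ms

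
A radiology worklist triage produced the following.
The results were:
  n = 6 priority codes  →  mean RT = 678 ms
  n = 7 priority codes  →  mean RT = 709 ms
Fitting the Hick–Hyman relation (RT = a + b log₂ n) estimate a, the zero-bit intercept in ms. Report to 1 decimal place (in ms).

317.7 ms

Slope: b = (709 − 678) / (log₂ 7 − log₂ 6) = 31/0.2224 = 139.393 ms/bit.
Intercept: a = 678 − 139.393·log₂(6) = 317.674 ms.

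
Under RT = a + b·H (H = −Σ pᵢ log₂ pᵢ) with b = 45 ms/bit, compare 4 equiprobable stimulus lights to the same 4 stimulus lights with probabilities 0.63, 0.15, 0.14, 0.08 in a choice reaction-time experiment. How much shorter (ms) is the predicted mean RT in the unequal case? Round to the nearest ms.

22 ms

Equiprobable entropy H₀ = log₂ 4 = 2.0000 bits.
Skewed entropy H = −Σ pᵢ log₂ pᵢ = 1.5191 bits.
ΔRT = b·(H₀ − H) = 45 × 0.4809 = 21.64 ms.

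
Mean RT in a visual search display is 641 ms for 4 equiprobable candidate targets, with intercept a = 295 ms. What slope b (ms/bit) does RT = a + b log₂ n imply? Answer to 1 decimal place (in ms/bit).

b = (641 − 295) / log₂(4) = 346 / 2 = 173.000 ms/bit.

173.0 ms/bit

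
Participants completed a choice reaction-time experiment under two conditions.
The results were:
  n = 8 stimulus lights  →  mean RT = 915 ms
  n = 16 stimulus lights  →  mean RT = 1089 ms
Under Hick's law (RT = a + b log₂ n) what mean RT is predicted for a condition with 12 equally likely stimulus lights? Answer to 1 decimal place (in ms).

1016.8 ms

Solve the two-equation system in a and b:
  b = (1089 − 915) / (log₂ 16 − log₂ 8) = 174 / (4 − 3) = 174.000 ms/bit
  a = 915 − 174.000 × 3 = 393.000 ms
Then RT(12) = 393.000 + 174.000 × log₂ 12 = 393.000 + 174.000 × 3.5850 ≈ 1016.783 ms.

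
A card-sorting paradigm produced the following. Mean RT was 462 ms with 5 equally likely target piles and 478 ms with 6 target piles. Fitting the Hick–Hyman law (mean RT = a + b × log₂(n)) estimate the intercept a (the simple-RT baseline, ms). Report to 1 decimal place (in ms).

Slope: b = (478 − 462) / (log₂ 6 − log₂ 5) = 16/0.2630 = 60.829 ms/bit.
a = RT₁ − b·log₂ n₁ = 462 − 60.829 × 2.3219 = 320.760 ms.

320.8 ms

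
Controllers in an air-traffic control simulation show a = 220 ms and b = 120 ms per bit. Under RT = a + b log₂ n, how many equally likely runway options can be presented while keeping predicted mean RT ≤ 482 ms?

120·log₂ n ≤ 482 − 220 = 262, giving log₂ n ≤ 2.1833 and n ≤ 4.542. The largest whole number is 4.

4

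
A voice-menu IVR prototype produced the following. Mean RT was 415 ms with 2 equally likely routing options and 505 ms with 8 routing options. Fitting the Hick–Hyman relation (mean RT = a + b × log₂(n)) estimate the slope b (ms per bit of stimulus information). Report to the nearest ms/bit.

45 ms/bit

b = (RT₂ − RT₁)/(log₂ n₂ − log₂ n₁) = (505 − 415)/(3 − 1) = 45 ms/bit.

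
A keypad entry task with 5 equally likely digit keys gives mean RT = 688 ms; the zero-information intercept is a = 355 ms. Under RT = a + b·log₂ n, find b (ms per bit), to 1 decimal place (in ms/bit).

b = (688 − 355) / log₂(5) = 333 / 2.3219 = 143.415 ms/bit.

143.4 ms/bit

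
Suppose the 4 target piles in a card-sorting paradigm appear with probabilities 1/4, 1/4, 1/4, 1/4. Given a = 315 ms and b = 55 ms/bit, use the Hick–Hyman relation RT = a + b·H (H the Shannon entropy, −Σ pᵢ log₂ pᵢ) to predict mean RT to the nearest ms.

H = −Σ pᵢ log₂ pᵢ = 0.25·2 + 0.25·2 + 0.25·2 + 0.25·2 = 2.000 bits.
RT = 315 + 55 × 2.000 = 425.00 ms.

425 ms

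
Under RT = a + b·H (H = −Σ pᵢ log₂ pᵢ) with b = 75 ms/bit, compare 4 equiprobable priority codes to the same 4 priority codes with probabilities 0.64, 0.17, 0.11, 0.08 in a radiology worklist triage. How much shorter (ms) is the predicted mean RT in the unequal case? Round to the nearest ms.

38 ms

Equiprobable entropy H₀ = log₂ 4 = 2.0000 bits.
Skewed entropy H = −Σ pᵢ log₂ pᵢ = 1.4885 bits.
ΔRT = b·(H₀ − H) = 75 × 0.5115 = 38.37 ms.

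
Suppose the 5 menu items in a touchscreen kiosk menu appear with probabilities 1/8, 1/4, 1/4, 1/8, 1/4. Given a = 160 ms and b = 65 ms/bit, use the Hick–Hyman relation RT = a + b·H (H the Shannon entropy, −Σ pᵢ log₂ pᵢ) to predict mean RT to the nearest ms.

306 ms

H = −Σ pᵢ log₂ pᵢ = 0.125·3 + 0.25·2 + 0.25·2 + 0.125·3 + 0.25·2 = 2.250 bits.
RT = 160 + 65 × 2.250 = 306.25 ms.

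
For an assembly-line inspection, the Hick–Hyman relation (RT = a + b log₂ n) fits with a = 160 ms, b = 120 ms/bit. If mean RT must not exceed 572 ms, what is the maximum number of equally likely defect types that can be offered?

10

Information budget: (572 − 160)/120 = 3.4333 bits, so n ≤ 2^3.4333 = 10.803 → at most 10.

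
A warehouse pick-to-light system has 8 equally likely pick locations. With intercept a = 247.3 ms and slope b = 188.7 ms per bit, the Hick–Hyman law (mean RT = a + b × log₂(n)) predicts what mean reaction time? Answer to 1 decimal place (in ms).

813.4 ms

log₂(8) = 3 bits, so RT = 247.3 + 188.7 × 3 ≈ 813.400 ms.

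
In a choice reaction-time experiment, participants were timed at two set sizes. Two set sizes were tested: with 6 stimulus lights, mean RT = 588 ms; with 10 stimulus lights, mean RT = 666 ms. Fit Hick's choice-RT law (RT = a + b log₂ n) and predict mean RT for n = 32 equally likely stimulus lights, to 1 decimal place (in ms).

843.6 ms

Fit slope and intercept:
  b = (666 − 588) / (log₂ 10 − log₂ 6) = 78 / (3.3219 − 2.5850) = 105.839 ms/bit
  a = 588 − 105.839 × 2.5850 = 314.409 ms
Then RT(32) = 314.409 + 105.839 × log₂ 32 = 314.409 + 105.839 × 5 ≈ 843.606 ms.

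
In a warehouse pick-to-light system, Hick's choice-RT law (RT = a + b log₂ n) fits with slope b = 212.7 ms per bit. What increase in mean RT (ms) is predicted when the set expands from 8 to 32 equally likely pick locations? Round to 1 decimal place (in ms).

ΔRT = (a + b log₂ n₂) − (a + b log₂ n₁) = b·(log₂ n₂ − log₂ n₁).
log₂(32) − log₂(8) = log₂(32/8) = log₂(4) = 2.
ΔRT = 212.7 × 2.0000 = 425.400 ms.

425.4 ms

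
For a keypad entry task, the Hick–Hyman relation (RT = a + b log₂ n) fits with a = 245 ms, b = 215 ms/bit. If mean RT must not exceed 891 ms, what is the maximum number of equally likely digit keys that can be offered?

8

215·log₂ n ≤ 891 − 245 = 646, giving log₂ n ≤ 3.0047 and n ≤ 8.026. The largest whole number is 8.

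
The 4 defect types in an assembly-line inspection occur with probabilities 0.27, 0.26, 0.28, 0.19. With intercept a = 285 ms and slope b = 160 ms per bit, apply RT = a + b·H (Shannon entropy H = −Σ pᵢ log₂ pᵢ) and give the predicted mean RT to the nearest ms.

H = 0.27·log₂(1/0.27) + 0.26·log₂(1/0.26) + 0.28·log₂(1/0.28) + 0.19·log₂(1/0.19) = 1.9848 bits.
RT = 285 + 160 × 1.9848 = 602.56 ms.

603 ms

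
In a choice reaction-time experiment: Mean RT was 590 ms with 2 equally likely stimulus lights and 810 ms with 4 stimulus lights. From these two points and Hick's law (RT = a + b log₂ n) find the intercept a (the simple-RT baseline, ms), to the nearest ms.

The slope on a log₂ axis is (810 − 590) / (2 − 1) = 220 ms/bit.
Intercept: a = 590 − 220·log₂(2) = 370.000 ms.

370 ms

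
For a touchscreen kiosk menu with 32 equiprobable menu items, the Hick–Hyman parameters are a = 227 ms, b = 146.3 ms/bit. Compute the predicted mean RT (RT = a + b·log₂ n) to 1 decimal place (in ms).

958.5 ms

log₂(32) = 5 bits, so RT = 227 + 146.3 × 5 ≈ 958.500 ms.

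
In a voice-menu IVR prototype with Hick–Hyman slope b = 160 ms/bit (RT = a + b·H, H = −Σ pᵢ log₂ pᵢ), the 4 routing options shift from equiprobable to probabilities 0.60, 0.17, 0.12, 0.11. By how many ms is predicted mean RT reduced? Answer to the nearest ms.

65 ms

Equiprobable entropy H₀ = log₂ 4 = 2.0000 bits.
Skewed entropy H = −Σ pᵢ log₂ pᵢ = 1.5941 bits.
ΔRT = b·(H₀ − H) = 160 × 0.4059 = 64.94 ms.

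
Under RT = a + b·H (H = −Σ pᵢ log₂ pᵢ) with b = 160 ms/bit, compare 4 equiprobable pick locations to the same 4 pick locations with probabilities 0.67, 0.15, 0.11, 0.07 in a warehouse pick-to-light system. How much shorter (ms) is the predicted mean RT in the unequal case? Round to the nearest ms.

The RT saving is b·ΔH. Equiprobable H₀ = log₂(4) = 2.0000 bits; with the given probabilities H = 1.4165 bits.
b·(H₀ − H) = 160 × (2.0000 − 1.4165) = 93.36 ms.

93 ms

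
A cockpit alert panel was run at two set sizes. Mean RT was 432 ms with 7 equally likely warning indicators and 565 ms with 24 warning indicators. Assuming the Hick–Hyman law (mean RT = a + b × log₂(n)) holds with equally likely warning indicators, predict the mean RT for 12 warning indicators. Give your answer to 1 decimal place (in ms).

With log₂ n on the abscissa the relation is linear; from the two conditions:
  b = (565 − 432) / (log₂ 24 − log₂ 7) = 133 / (4.5850 − 2.8074) = 74.820 ms/bit
  a = 432 − 74.820 × 2.8074 = 221.955 ms
Then RT(12) = 221.955 + 74.820 × log₂ 12 = 221.955 + 74.820 × 3.5850 ≈ 490.180 ms.

490.2 ms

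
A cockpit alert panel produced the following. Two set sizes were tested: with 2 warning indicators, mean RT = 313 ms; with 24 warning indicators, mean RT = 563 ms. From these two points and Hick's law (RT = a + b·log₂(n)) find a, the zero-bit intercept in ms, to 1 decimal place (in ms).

243.3 ms

Slope: b = (563 − 313) / (log₂ 24 − log₂ 2) = 250/3.5850 = 69.736 ms/bit.
a = RT₁ − b·log₂ n₁ = 313 − 69.736 × 1 = 243.264 ms.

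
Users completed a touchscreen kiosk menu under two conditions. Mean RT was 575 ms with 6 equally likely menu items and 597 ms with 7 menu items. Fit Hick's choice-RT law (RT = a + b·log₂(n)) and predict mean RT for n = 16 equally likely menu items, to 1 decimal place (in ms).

Solve the two-equation system in a and b:
  b = (597 − 575) / (log₂ 7 − log₂ 6) = 22 / (2.8074 − 2.5850) = 98.924 ms/bit
  a = 575 − 98.924 × 2.5850 = 319.285 ms
Then RT(16) = 319.285 + 98.924 × log₂ 16 = 319.285 + 98.924 × 4 ≈ 714.982 ms.

715.0 ms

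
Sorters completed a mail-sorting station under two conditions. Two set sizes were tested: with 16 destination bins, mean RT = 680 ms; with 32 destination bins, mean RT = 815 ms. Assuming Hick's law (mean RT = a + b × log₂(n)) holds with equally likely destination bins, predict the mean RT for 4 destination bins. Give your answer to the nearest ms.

410 ms

Fit slope and intercept:
  b = (815 − 680) / (log₂ 32 − log₂ 16) = 135 / (5 − 4) = 135 ms/bit
  a = 680 − 135 × 4 = 140 ms
Then RT(4) = 140 + 135 × log₂ 4 = 140 + 135 × 2 ≈ 410.000 ms.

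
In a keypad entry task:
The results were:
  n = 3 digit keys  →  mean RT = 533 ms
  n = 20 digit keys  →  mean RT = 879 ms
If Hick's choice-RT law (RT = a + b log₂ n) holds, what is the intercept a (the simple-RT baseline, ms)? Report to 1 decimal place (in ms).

The slope on a log₂ axis is (879 − 533) / (4.3219 − 1.5850) = 126.417 ms/bit.
Intercept: a = 533 − 126.417·log₂(3) = 332.633 ms.

332.6 ms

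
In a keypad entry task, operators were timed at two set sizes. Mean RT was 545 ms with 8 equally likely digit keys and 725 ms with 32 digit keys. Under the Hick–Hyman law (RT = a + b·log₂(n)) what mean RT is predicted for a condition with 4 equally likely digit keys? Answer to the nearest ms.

Fit slope and intercept:
  b = (725 − 545) / (log₂ 32 − log₂ 8) = 180 / (5 − 3) = 90 ms/bit
  a = 545 − 90 × 3 = 275 ms
Then RT(4) = 275 + 90 × log₂ 4 = 275 + 90 × 2 ≈ 455.000 ms.

455 ms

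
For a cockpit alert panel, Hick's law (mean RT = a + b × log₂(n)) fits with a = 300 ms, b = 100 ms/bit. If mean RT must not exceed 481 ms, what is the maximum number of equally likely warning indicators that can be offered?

3

Information budget: (481 − 300)/100 = 1.8100 bits, so n ≤ 2^1.8100 = 3.506 → at most 3.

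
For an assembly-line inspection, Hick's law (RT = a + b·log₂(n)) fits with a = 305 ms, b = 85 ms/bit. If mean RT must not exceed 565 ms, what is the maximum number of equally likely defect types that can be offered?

8

Information budget: (565 − 305)/85 = 3.0588 bits, so n ≤ 2^3.0588 = 8.333 → at most 8.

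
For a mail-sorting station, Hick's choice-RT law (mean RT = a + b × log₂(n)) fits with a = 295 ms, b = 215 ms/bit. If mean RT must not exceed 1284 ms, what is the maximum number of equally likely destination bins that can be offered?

24

Set 295 + 215·log₂ n ≤ 1284 → log₂ n ≤ (1284 − 295)/215 = 4.6000.
So n ≤ 2^4.6000 = 24.251; the largest integer n is 24.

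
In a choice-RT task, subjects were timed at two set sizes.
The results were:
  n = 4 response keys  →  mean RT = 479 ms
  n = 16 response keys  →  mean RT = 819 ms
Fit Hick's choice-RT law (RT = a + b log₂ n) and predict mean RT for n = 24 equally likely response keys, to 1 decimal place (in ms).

918.4 ms

Solve the two-equation system in a and b:
  b = (819 − 479) / (log₂ 16 − log₂ 4) = 340 / (4 − 2) = 170.000 ms/bit
  a = 479 − 170.000 × 2 = 139.000 ms
Then RT(24) = 139.000 + 170.000 × log₂ 24 = 139.000 + 170.000 × 4.5850 ≈ 918.444 ms.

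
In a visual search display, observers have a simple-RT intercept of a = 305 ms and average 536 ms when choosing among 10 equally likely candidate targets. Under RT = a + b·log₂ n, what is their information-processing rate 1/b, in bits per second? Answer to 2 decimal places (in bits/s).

14.38 bits/s

b = (536 − 305)/log₂ 10 = 231/3.3219 = 69.538 ms per bit = 0.06954 s/bit; the reciprocal is 14.381 bits/s.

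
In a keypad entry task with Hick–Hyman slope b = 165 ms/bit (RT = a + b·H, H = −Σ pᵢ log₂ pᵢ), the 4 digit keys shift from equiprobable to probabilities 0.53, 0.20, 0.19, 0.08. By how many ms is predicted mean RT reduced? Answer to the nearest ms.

The RT saving is b·ΔH. Equiprobable H₀ = log₂(4) = 2.0000 bits; with the given probabilities H = 1.6966 bits.
b·(H₀ − H) = 165 × (2.0000 − 1.6966) = 50.07 ms.

50 ms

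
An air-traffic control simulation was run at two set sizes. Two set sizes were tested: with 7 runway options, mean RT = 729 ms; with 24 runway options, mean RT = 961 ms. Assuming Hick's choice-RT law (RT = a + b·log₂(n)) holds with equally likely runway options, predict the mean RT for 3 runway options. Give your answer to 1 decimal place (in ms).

Fit slope and intercept:
  b = (961 − 729) / (log₂ 24 − log₂ 7) = 232 / (4.5850 − 2.8074) = 130.512 ms/bit
  a = 729 − 130.512 × 2.8074 = 362.605 ms
Then RT(3) = 362.605 + 130.512 × log₂ 3 = 362.605 + 130.512 × 1.5850 ≈ 569.463 ms.

569.5 ms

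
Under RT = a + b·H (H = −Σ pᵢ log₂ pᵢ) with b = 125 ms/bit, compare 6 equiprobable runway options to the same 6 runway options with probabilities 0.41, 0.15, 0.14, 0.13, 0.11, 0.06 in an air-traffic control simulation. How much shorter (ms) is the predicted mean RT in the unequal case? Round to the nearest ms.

34 ms

The RT saving is b·ΔH. Equiprobable H₀ = log₂(6) = 2.5850 bits; with the given probabilities H = 2.3115 bits.
b·(H₀ − H) = 125 × (2.5850 − 2.3115) = 34.18 ms.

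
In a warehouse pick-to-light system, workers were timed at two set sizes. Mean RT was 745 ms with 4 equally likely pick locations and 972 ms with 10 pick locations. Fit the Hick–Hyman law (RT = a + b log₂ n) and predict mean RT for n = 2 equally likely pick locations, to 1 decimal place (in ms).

573.3 ms

Fit slope and intercept:
  b = (972 − 745) / (log₂ 10 − log₂ 4) = 227 / (3.3219 − 2) = 171.719 ms/bit
  a = 745 − 171.719 × 2 = 401.562 ms
Then RT(2) = 401.562 + 171.719 × log₂ 2 = 401.562 + 171.719 × 1 ≈ 573.281 ms.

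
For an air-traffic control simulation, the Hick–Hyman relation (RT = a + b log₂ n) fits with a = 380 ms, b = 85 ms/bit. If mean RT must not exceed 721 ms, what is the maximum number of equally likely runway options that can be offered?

16

85·log₂ n ≤ 721 − 380 = 341, giving log₂ n ≤ 4.0118 and n ≤ 16.131. The largest whole number is 16.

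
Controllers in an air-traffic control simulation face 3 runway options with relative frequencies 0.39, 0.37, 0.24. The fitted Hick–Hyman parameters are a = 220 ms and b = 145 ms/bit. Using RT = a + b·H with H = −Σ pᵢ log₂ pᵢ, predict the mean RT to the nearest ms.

Entropy contributions −pᵢ log₂ pᵢ: 0.5298, 0.5307, 0.4941; sum H = 1.5547 bits.
RT = a + bH = 220 + 145·1.5547 = 445.43 ms.

445 ms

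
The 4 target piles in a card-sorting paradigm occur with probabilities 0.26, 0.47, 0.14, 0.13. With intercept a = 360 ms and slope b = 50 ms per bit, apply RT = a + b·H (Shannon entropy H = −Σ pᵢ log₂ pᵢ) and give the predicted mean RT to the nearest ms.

H = 0.26·log₂(1/0.26) + 0.47·log₂(1/0.47) + 0.14·log₂(1/0.14) + 0.13·log₂(1/0.13) = 1.7970 bits.
RT = 360 + 50 × 1.7970 = 449.85 ms.

450 ms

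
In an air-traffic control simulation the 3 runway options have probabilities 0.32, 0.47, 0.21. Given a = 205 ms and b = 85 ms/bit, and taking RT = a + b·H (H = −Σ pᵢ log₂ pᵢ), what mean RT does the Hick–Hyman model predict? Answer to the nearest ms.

333 ms

Entropy contributions −pᵢ log₂ pᵢ: 0.5260, 0.5120, 0.4728; sum H = 1.5108 bits.
RT = a + bH = 205 + 85·1.5108 = 333.42 ms.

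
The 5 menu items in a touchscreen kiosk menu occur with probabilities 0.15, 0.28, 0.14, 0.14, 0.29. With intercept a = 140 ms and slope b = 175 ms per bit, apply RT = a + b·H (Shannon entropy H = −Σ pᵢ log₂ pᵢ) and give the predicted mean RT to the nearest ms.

H = 0.15·log₂(1/0.15) + 0.28·log₂(1/0.28) + 0.14·log₂(1/0.14) + 0.14·log₂(1/0.14) + 0.29·log₂(1/0.29) = 2.2369 bits.
RT = 140 + 175 × 2.2369 = 531.46 ms.

531 ms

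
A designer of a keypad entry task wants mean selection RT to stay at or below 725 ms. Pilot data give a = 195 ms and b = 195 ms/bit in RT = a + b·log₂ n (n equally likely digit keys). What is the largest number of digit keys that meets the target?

195·log₂ n ≤ 725 − 195 = 530, giving log₂ n ≤ 2.7179 and n ≤ 6.579. The largest whole number is 6.

6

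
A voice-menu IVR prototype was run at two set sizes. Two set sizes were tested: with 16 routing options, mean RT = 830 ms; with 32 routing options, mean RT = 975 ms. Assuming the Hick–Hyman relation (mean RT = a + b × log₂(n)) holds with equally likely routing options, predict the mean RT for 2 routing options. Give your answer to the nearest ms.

Solve the two-equation system in a and b:
  b = (975 − 830) / (log₂ 32 − log₂ 16) = 145 / (5 − 4) = 145 ms/bit
  a = 830 − 145 × 4 = 250 ms
Then RT(2) = 250 + 145 × log₂ 2 = 250 + 145 × 1 ≈ 395.000 ms.

395 ms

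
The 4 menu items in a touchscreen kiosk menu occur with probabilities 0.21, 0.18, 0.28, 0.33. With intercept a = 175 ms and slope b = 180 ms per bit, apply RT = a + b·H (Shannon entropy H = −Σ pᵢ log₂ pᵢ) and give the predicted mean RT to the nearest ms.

H = 0.21·log₂(1/0.21) + 0.18·log₂(1/0.18) + 0.28·log₂(1/0.28) + 0.33·log₂(1/0.33) = 1.9602 bits.
RT = 175 + 180 × 1.9602 = 527.83 ms.

528 ms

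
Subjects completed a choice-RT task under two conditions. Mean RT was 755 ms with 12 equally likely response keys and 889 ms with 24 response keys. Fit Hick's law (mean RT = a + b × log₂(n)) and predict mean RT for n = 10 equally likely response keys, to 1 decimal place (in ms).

719.8 ms

With log₂ n on the abscissa the relation is linear; from the two conditions:
  b = (889 − 755) / (log₂ 24 − log₂ 12) = 134 / (4.5850 − 3.5850) = 134.000 ms/bit
  a = 755 − 134.000 × 3.5850 = 274.615 ms
Then RT(10) = 274.615 + 134.000 × log₂ 10 = 274.615 + 134.000 × 3.3219 ≈ 719.753 ms.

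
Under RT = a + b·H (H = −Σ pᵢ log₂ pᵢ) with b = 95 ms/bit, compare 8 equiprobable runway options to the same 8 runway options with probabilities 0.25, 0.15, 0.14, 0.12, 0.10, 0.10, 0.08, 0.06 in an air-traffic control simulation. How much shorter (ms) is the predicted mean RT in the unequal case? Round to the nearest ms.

The RT saving is b·ΔH. Equiprobable H₀ = log₂(8) = 3.0000 bits; with the given probabilities H = 2.8741 bits.
b·(H₀ − H) = 95 × (3.0000 − 2.8741) = 11.96 ms.

12 ms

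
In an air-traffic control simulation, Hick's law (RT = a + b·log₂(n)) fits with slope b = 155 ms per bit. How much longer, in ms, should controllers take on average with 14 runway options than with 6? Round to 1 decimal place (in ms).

The intercept a cancels: ΔRT = b·(log₂ n₂ − log₂ n₁) = b·log₂(n₂/n₁).
log₂(14) − log₂(6) = 3.8074 − 2.5850 = 1.2224.
ΔRT = 155 × 1.2224 = 189.471 ms.

189.5 ms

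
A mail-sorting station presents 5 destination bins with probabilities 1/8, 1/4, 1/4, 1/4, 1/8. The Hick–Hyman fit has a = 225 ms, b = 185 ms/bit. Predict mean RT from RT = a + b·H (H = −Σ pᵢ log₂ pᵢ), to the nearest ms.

Each term −pᵢ log₂ pᵢ: 0.125·3 + 0.25·2 + 0.25·2 + 0.25·2 + 0.125·3; summed, H = 2.250 bits.
Mean RT = a + bH = 225 + 185·2.250 = 641.25 ms.

641 ms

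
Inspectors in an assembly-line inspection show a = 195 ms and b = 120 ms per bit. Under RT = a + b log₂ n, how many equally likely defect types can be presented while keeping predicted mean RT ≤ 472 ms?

4

Set 195 + 120·log₂ n ≤ 472 → log₂ n ≤ (472 − 195)/120 = 2.3083.
So n ≤ 2^2.3083 = 4.953; the largest integer n is 4.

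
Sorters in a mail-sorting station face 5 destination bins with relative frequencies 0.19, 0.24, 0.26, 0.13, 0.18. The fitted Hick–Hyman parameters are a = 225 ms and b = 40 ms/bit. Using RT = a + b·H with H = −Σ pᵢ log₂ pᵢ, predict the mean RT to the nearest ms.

316 ms

Entropy contributions −pᵢ log₂ pᵢ: 0.4552, 0.4941, 0.5053, 0.3826, 0.4453; sum H = 2.2826 bits.
RT = a + bH = 225 + 40·2.2826 = 316.30 ms.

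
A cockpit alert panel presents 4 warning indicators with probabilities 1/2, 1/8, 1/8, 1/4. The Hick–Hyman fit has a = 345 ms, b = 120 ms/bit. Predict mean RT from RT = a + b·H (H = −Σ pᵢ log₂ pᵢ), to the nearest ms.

Each term −pᵢ log₂ pᵢ: 0.5·1 + 0.125·3 + 0.125·3 + 0.25·2; summed, H = 1.750 bits.
Mean RT = a + bH = 345 + 120·1.750 = 555.00 ms.

555 ms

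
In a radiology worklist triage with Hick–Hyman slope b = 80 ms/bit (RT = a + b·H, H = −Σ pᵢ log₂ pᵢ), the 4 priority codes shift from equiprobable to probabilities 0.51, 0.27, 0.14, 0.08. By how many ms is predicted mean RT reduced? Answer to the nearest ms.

Equiprobable entropy H₀ = log₂ 4 = 2.0000 bits.
Skewed entropy H = −Σ pᵢ log₂ pᵢ = 1.6941 bits.
ΔRT = b·(H₀ − H) = 80 × 0.3059 = 24.47 ms.

24 ms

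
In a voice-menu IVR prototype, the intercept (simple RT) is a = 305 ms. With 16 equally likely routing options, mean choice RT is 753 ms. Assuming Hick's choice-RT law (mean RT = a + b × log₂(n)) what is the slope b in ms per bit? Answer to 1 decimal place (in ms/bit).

16 alternatives carry log₂ 16 = 4 bits; the choice cost is 753 − 305 = 448 ms, so b = 448/4 = 112.000 ms/bit.

112.0 ms/bit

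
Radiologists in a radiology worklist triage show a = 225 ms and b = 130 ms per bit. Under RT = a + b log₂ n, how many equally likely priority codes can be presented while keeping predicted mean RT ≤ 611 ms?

130·log₂ n ≤ 611 − 225 = 386, giving log₂ n ≤ 2.9692 and n ≤ 7.831. The largest whole number is 7.

7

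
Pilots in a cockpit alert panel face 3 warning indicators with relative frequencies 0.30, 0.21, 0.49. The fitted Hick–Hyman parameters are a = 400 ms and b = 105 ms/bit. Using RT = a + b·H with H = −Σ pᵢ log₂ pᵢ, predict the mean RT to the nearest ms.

557 ms

Entropy contributions −pᵢ log₂ pᵢ: 0.5211, 0.4728, 0.5043; sum H = 1.4982 bits.
RT = a + bH = 400 + 105·1.4982 = 557.31 ms.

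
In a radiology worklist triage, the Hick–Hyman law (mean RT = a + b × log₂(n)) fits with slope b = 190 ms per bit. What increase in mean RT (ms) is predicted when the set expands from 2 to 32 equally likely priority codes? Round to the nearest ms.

760 ms

Only the slope matters, since a is common to both: ΔRT = b·log₂(n₂/n₁).
log₂(32) − log₂(2) = log₂(32/2) = log₂(16) = 4.
ΔRT = 190 × 4.0000 = 760.000 ms.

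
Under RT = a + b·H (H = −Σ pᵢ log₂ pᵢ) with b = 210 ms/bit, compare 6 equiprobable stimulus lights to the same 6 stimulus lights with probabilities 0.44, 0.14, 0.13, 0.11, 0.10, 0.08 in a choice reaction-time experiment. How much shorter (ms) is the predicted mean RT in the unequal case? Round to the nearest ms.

Equiprobable entropy H₀ = log₂ 6 = 2.5850 bits.
Skewed entropy H = −Σ pᵢ log₂ pᵢ = 2.2749 bits.
ΔRT = b·(H₀ − H) = 210 × 0.3101 = 65.12 ms.

65 ms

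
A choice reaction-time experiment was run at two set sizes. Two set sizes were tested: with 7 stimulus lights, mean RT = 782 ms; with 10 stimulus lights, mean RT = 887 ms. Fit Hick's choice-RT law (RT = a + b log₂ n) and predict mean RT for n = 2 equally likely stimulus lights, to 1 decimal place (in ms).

RT is linear in log₂ n, so two points fix the line:
  b = (887 − 782) / (log₂ 10 − log₂ 7) = 105 / (3.3219 − 2.8074) = 204.053 ms/bit
  a = 782 − 204.053 × 2.8074 = 209.152 ms
Then RT(2) = 209.152 + 204.053 × log₂ 2 = 209.152 + 204.053 × 1 ≈ 413.205 ms.

413.2 ms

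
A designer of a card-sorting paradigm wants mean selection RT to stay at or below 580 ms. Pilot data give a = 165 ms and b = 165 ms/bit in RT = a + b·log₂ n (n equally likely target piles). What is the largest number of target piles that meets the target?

5

Information budget: (580 − 165)/165 = 2.5152 bits, so n ≤ 2^2.5152 = 5.717 → at most 5.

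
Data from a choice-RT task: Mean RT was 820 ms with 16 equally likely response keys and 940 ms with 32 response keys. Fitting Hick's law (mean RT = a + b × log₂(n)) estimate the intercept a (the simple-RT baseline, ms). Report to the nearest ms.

340 ms

The slope on a log₂ axis is (940 − 820) / (5 − 4) = 120 ms/bit.
Intercept: a = 820 − 120·log₂(16) = 340.000 ms.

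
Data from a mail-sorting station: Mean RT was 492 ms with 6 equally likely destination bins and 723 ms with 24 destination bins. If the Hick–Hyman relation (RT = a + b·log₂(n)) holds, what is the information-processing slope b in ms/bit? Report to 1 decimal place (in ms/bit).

b = (RT₂ − RT₁)/(log₂ n₂ − log₂ n₁) = (723 − 492)/(4.5850 − 2.5850) = 115.500 ms/bit.

115.5 ms/bit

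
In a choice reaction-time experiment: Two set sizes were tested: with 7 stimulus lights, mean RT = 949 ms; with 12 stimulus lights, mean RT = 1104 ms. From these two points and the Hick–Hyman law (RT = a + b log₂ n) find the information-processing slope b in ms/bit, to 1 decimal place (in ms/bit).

The slope on a log₂ axis is (1104 − 949) / (3.5850 − 2.8074) = 199.329 ms/bit.

199.3 ms/bit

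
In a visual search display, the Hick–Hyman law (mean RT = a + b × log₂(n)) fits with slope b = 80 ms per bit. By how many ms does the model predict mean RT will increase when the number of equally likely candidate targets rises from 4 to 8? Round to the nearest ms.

Only the slope matters, since a is common to both: ΔRT = b·log₂(n₂/n₁).
log₂(8) − log₂(4) = log₂(8/4) = log₂(2) = 1.
ΔRT = 80 × 1.0000 = 80.000 ms.

80 ms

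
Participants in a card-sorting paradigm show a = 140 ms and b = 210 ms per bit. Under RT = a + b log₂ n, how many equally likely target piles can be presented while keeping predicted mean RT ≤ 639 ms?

5

Information budget: (639 − 140)/210 = 2.3762 bits, so n ≤ 2^2.3762 = 5.192 → at most 5.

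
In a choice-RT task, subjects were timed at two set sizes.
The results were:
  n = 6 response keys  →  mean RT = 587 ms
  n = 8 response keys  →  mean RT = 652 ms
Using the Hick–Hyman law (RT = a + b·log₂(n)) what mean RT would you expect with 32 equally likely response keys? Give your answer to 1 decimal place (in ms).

965.2 ms

RT is linear in log₂ n, so two points fix the line:
  b = (652 − 587) / (log₂ 8 − log₂ 6) = 65 / (3 − 2.5850) = 156.612 ms/bit
  a = 587 − 156.612 × 2.5850 = 182.163 ms
Then RT(32) = 182.163 + 156.612 × log₂ 32 = 182.163 + 156.612 × 5 ≈ 965.225 ms.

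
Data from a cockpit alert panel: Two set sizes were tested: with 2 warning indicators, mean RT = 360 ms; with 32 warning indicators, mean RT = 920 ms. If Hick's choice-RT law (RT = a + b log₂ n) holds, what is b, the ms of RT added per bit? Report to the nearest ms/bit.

Slope: b = (920 − 360) / (log₂ 32 − log₂ 2) = 560/4.0000 = 140 ms/bit.

140 ms/bit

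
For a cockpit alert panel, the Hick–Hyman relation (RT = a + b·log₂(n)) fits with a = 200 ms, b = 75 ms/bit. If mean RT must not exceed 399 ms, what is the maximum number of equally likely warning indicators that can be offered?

75·log₂ n ≤ 399 − 200 = 199, giving log₂ n ≤ 2.6533 and n ≤ 6.291. The largest whole number is 6.

6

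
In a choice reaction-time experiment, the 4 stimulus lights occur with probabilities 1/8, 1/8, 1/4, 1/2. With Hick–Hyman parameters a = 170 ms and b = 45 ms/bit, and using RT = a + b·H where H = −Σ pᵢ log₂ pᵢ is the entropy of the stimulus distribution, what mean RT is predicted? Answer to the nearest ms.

H = −Σ pᵢ log₂ pᵢ = 0.125·3 + 0.125·3 + 0.25·2 + 0.5·1 = 1.750 bits.
RT = 170 + 45 × 1.750 = 248.75 ms.

249 ms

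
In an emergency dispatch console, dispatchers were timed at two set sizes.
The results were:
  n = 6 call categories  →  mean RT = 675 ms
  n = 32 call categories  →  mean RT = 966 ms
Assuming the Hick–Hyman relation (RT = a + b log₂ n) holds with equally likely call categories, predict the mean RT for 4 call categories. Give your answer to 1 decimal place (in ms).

604.5 ms

RT is linear in log₂ n, so two points fix the line:
  b = (966 − 675) / (log₂ 32 − log₂ 6) = 291 / (5 − 2.5850) = 120.495 ms/bit
  a = 675 − 120.495 × 2.5850 = 363.525 ms
Then RT(4) = 363.525 + 120.495 × log₂ 4 = 363.525 + 120.495 × 2 ≈ 604.515 ms.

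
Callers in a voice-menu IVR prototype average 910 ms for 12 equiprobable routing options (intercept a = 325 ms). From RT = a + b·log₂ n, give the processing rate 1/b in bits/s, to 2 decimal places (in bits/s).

6.13 bits/s

b = (910 − 325)/log₂ 12 = 585/3.5850 = 163.182 ms per bit = 0.16318 s/bit; the reciprocal is 6.128 bits/s.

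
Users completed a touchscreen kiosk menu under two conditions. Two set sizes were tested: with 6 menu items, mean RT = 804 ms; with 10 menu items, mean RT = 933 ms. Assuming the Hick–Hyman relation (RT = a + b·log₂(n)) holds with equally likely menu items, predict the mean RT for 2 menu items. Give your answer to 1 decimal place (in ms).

RT is linear in log₂ n, so two points fix the line:
  b = (933 − 804) / (log₂ 10 − log₂ 6) = 129 / (3.3219 − 2.5850) = 175.042 ms/bit
  a = 804 − 175.042 × 2.5850 = 351.523 ms
Then RT(2) = 351.523 + 175.042 × log₂ 2 = 351.523 + 175.042 × 1 ≈ 526.565 ms.

526.6 ms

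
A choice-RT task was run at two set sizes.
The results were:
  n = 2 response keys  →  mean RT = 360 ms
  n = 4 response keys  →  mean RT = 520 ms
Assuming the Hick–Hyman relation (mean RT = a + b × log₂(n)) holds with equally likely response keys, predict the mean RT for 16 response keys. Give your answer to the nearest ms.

RT is linear in log₂ n, so two points fix the line:
  b = (520 − 360) / (log₂ 4 − log₂ 2) = 160 / (2 − 1) = 160 ms/bit
  a = 360 − 160 × 1 = 200 ms
Then RT(16) = 200 + 160 × log₂ 16 = 200 + 160 × 4 ≈ 840.000 ms.

840 ms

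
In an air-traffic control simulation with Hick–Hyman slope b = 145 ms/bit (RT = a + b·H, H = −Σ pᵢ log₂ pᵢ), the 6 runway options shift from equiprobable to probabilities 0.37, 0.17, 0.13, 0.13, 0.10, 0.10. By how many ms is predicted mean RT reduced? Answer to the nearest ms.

28 ms

The RT saving is b·ΔH. Equiprobable H₀ = log₂(6) = 2.5850 bits; with the given probabilities H = 2.3950 bits.
b·(H₀ − H) = 145 × (2.5850 − 2.3950) = 27.55 ms.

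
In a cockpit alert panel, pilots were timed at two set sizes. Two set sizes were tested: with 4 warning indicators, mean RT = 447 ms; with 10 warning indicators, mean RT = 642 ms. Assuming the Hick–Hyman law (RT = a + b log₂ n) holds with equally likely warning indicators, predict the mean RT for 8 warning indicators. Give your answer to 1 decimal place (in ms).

Fit slope and intercept:
  b = (642 − 447) / (log₂ 10 − log₂ 4) = 195 / (3.3219 − 2) = 147.512 ms/bit
  a = 447 − 147.512 × 2 = 151.976 ms
Then RT(8) = 151.976 + 147.512 × log₂ 8 = 151.976 + 147.512 × 3 ≈ 594.512 ms.

594.5 ms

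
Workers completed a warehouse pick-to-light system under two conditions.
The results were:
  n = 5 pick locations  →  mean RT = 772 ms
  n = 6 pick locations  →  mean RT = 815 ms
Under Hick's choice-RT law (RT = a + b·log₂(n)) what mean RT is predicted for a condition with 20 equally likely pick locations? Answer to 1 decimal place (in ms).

1099.0 ms

Solve the two-equation system in a and b:
  b = (815 − 772) / (log₂ 6 − log₂ 5) = 43 / (2.5850 − 2.3219) = 163.477 ms/bit
  a = 772 − 163.477 × 2.3219 = 392.419 ms
Then RT(20) = 392.419 + 163.477 × log₂ 20 = 392.419 + 163.477 × 4.3219 ≈ 1098.953 ms.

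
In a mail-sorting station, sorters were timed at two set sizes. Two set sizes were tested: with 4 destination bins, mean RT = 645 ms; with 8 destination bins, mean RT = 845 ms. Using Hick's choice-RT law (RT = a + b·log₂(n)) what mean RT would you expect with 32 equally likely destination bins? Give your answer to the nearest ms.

1245 ms

Solve the two-equation system in a and b:
  b = (845 − 645) / (log₂ 8 − log₂ 4) = 200 / (3 − 2) = 200 ms/bit
  a = 645 − 200 × 2 = 245 ms
Then RT(32) = 245 + 200 × log₂ 32 = 245 + 200 × 5 ≈ 1245.000 ms.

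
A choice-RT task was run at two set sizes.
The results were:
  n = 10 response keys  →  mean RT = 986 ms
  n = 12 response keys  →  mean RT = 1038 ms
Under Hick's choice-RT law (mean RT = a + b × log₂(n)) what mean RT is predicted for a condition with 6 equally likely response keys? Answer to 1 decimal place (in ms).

RT is linear in log₂ n, so two points fix the line:
  b = (1038 − 986) / (log₂ 12 − log₂ 10) = 52 / (3.5850 − 3.3219) = 197.693 ms/bit
  a = 986 − 197.693 × 3.3219 = 329.279 ms
Then RT(6) = 329.279 + 197.693 × log₂ 6 = 329.279 + 197.693 × 2.5850 ≈ 840.307 ms.

840.3 ms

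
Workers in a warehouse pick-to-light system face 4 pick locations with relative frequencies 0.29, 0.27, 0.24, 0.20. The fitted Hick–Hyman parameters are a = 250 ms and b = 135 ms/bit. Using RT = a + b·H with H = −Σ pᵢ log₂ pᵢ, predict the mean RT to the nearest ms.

518 ms

H = 0.29·log₂(1/0.29) + 0.27·log₂(1/0.27) + 0.24·log₂(1/0.24) + 0.20·log₂(1/0.20) = 1.9864 bits.
RT = 250 + 135 × 1.9864 = 518.17 ms.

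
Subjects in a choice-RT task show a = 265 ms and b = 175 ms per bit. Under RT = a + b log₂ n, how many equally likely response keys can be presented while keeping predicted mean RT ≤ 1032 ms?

20

Information budget: (1032 − 265)/175 = 4.3829 bits, so n ≤ 2^4.3829 = 20.863 → at most 20.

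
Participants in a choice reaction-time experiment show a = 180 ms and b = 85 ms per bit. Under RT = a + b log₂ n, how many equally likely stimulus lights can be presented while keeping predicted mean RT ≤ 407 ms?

6

85·log₂ n ≤ 407 − 180 = 227, giving log₂ n ≤ 2.6706 and n ≤ 6.367. The largest whole number is 6.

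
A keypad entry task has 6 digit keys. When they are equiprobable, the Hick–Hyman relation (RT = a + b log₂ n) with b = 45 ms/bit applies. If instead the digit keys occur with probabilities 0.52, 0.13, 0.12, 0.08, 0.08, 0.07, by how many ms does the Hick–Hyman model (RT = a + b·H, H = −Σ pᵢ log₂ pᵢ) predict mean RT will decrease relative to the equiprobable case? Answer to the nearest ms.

22 ms

Equiprobable entropy H₀ = log₂ 6 = 2.5850 bits.
Skewed entropy H = −Σ pᵢ log₂ pᵢ = 2.0919 bits.
ΔRT = b·(H₀ − H) = 45 × 0.4931 = 22.19 ms.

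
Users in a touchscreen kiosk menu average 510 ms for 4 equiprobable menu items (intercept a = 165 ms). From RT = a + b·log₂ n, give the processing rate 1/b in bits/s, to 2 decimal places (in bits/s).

b = (510 − 165)/log₂ 4 = 345/2 = 172.500 ms per bit = 0.17250 s/bit; the reciprocal is 5.797 bits/s.

5.80 bits/s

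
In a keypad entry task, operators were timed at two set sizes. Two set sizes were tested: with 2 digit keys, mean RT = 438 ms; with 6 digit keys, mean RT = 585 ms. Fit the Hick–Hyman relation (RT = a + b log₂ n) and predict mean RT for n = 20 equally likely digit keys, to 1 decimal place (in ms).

746.1 ms

RT is linear in log₂ n, so two points fix the line:
  b = (585 − 438) / (log₂ 6 − log₂ 2) = 147 / (2.5850 − 1) = 92.747 ms/bit
  a = 438 − 92.747 × 1 = 345.253 ms
Then RT(20) = 345.253 + 92.747 × log₂ 20 = 345.253 + 92.747 × 4.3219 ≈ 746.098 ms.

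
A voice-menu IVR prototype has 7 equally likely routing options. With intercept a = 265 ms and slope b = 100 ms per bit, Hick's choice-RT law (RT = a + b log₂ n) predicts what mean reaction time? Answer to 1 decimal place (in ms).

log₂(7) = 2.8074 bits, so RT = 265 + 100 × 2.8074 ≈ 545.735 ms.

545.7 ms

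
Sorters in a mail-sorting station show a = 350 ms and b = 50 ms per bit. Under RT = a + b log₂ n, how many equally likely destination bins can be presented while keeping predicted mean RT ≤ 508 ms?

Information budget: (508 − 350)/50 = 3.1600 bits, so n ≤ 2^3.1600 = 8.938 → at most 8.

8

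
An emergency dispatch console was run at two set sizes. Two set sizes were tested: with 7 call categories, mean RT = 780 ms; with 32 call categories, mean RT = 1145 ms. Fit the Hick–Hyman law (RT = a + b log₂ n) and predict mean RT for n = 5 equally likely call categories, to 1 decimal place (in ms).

699.2 ms

With log₂ n on the abscissa the relation is linear; from the two conditions:
  b = (1145 − 780) / (log₂ 32 − log₂ 7) = 365 / (5 − 2.8074) = 166.466 ms/bit
  a = 780 − 166.466 × 2.8074 = 312.672 ms
Then RT(5) = 312.672 + 166.466 × log₂ 5 = 312.672 + 166.466 × 2.3219 ≈ 699.193 ms.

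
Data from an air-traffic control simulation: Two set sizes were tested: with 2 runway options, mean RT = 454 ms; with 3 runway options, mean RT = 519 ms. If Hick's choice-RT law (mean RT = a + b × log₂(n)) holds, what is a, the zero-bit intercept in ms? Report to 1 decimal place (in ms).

342.9 ms

Slope: b = (519 − 454) / (log₂ 3 − log₂ 2) = 65/0.5850 = 111.118 ms/bit.
Intercept: a = 454 − 111.118·log₂(2) = 342.882 ms.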